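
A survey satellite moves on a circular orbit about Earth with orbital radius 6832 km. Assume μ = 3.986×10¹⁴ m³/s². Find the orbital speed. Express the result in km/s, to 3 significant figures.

r = 6832 km = 6.832×10⁶ m.
For a circular orbit v = √(μ/r) = √(3.986×10¹⁴ / 6.832×10⁶) = √(5.834×10⁷) = 7638 m/s.
That is 7.638 km/s.

v ≈ 7.64 km/s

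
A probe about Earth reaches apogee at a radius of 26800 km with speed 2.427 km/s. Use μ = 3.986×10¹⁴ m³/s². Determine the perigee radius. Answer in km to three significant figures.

perigee radius ≈ 6620 km

r_a = 2.680×10⁷ m.
Specific energy ε = v²/2 − μ/r = -1.193×10⁷ J/kg, so a = −μ/(2ε) = 1.671×10⁷ m.
The apsides satisfy r_p + r_a = 2a, so the perigee radius is 2a − r_a = 6.617×10⁶ m = 6617.3 km.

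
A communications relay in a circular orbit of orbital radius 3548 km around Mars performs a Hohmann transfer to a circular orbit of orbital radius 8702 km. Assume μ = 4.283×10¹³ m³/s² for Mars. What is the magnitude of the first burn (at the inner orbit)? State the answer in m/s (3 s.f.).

r₁ = 3548 km = 3.548×10⁶ m.
r₂ = 8702 km = 8.702×10⁶ m.
Transfer ellipse a_t = (r₁ + r₂)/2 = 6.125×10⁶ m.
At r₁: circular v_c1 = √(μ/r₁) = 3474 m/s; transfer-periapsis v_p = √[μ(2/r₁ − 1/a_t)] = 4141 m/s.
Δv₁ = v_p − v_c1 = 666.9 m/s.

Δv ≈ 667 m/s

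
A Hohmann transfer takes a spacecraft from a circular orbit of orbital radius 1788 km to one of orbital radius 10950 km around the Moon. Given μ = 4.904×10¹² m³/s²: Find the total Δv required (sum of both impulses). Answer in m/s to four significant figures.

r₁ = 1788 km = 1.788×10⁶ m.
r₂ = 10950 km = 1.095×10⁷ m.
Transfer ellipse a_t = (r₁ + r₂)/2 = 6.369×10⁶ m.
At r₁: circular v_c1 = √(μ/r₁) = 1656 m/s; transfer-perilune v_p = √[μ(2/r₁ − 1/a_t)] = 2172 m/s.
Δv₁ = v_p − v_c1 = 515.4 m/s.
At r₂: circular v_c2 = √(μ/r₂) = 669.2 m/s; transfer-apolune v_a = √[μ(2/r₂ − 1/a_t)] = 354.6 m/s.
Δv₂ = v_c2 − v_a = 314.6 m/s.
Total Δv = Δv₁ + Δv₂ = 830.0 m/s.

Δv_total ≈ 830.0 m/s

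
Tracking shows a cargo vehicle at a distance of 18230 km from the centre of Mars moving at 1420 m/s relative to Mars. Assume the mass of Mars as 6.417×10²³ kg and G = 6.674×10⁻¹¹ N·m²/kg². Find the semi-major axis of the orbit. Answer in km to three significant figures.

μ = GM = 6.674×10⁻¹¹ × 6.417×10²³ = 4.283×10¹³ m³/s².
r = 1.823×10⁷ m.
Vis-viva rearranged: 1/a = 2/r − v²/μ = 1.097×10⁻⁷ − 4.708×10⁻⁸ = 6.263×10⁻⁸ m⁻¹.
a = 1.597×10⁷ m = 15968 km.

a ≈ 16000 km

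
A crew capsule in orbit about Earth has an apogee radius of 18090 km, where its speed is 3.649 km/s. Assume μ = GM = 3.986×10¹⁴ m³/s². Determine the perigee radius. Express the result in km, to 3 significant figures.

perigee radius ≈ 7830 km

r_a = 1.809×10⁷ m.
Specific energy ε = v²/2 − μ/r = -1.538×10⁷ J/kg, so a = −μ/(2ε) = 1.296×10⁷ m.
The apsides satisfy r_p + r_a = 2a, so the perigee radius is 2a − r_a = 7.832×10⁶ m = 7832.4 km.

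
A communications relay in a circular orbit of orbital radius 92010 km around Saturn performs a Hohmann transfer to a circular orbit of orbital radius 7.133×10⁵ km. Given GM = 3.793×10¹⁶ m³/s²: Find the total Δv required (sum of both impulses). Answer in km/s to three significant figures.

r₁ = 92010 km = 9.201×10⁷ m.
r₂ = 7.133×10⁵ km = 7.133×10⁸ m.
Transfer ellipse a_t = (r₁ + r₂)/2 = 4.027×10⁸ m.
At r₁: circular v_c1 = √(μ/r₁) = 20300 m/s; transfer-perikrone v_p = √[μ(2/r₁ − 1/a_t)] = 27020 m/s.
Δv₁ = v_p − v_c1 = 6720 m/s.
At r₂: circular v_c2 = √(μ/r₂) = 7292 m/s; transfer-apokrone v_a = √[μ(2/r₂ − 1/a_t)] = 3486 m/s.
Δv₂ = v_c2 − v_a = 3806 m/s.
Total Δv = Δv₁ + Δv₂ = 10530 m/s = 10.53 km/s.

Δv_total ≈ 10.5 km/s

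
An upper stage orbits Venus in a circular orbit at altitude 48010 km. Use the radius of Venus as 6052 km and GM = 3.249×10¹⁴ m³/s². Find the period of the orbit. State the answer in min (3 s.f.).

r = 6052 + 48010 = 54062 km = 5.4062×10⁷ m.
Kepler's third law: T = 2π√(r³/μ) = 2π√((5.406×10⁷)³ / 3.249×10¹⁴).
r³/μ = 4.863×10⁸ s², so T = 2π × 2.205×10⁴ = 1.386×10⁵ s.
Converting: 1.386×10⁵ s ÷ 60.00 = 2309 min.

T ≈ 2310 min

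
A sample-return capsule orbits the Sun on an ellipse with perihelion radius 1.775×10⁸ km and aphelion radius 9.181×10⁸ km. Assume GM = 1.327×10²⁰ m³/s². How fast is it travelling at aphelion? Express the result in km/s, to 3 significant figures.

v ≈ 6.84 km/s

Semi-major axis a = (r_p + r_a)/2 = 5.4780×10⁸ km = 5.478×10¹¹ m.
Vis-viva: v² = μ(2/r − 1/a) = 1.327×10²⁰ × (2.178×10⁻¹² − 1.825×10⁻¹²) = 4.683×10⁷ m²/s².
v = 6844 m/s = 6.844 km/s.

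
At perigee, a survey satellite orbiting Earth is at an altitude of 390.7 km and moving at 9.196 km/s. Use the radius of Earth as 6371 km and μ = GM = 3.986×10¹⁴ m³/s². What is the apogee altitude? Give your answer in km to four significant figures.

apogee altitude ≈ 10780 km

r_p = 6371 + 390.7 = 6761.7 km = 6.762×10⁶ m.
Specific energy ε = v²/2 − μ/r = -1.667×10⁷ J/kg, so a = −μ/(2ε) = 1.196×10⁷ m.
The apsides satisfy r_p + r_a = 2a, so the apogee radius is 2a − r_p = 1.715×10⁷ m = 17155 km.
Apogee altitude = 17155 − 6371 = 10784 km.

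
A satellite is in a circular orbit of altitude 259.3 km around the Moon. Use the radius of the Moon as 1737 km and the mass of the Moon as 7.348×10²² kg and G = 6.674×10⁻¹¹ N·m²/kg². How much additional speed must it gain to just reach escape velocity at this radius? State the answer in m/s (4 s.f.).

Δv ≈ 649.2 m/s

μ = GM = 6.674×10⁻¹¹ × 7.348×10²² = 4.904×10¹² m³/s².
r = 1737 + 259.3 = 1996.3 km = 1.9963×10⁶ m.
Circular speed v_c = √(μ/r) = 1567 m/s.
Escape speed v_esc = √(2μ/r) = √2 × v_c = 2217 m/s.
Δv = v_esc − v_c = 649.2 m/s.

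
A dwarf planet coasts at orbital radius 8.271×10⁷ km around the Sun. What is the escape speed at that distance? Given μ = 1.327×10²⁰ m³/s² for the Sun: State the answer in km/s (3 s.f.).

v_esc ≈ 56.6 km/s

r = 8.271×10⁷ km = 8.271×10¹⁰ m.
Escape speed v_esc = √(2μ/r) = √(2 × 1.327×10²⁰ / 8.271×10¹⁰) = √(3.209×10⁹) = 56650 m/s.
= 56.65 km/s.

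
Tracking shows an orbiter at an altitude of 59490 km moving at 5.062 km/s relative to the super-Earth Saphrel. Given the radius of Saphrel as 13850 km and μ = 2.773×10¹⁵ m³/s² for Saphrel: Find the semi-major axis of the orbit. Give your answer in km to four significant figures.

a ≈ 55460 km

r = 13850 + 59490 = 73340 km = 7.334×10⁷ m.
Vis-viva rearranged: 1/a = 2/r − v²/μ = 2.727×10⁻⁸ − 9.240×10⁻⁹ = 1.803×10⁻⁸ m⁻¹.
a = 5.546×10⁷ m = 55464 km.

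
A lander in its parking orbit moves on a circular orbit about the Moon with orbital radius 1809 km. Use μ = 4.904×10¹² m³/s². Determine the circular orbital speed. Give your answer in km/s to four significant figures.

v ≈ 1.646 km/s

r = 1809 km = 1.809×10⁶ m.
For a circular orbit v = √(μ/r) = √(4.904×10¹² / 1.809×10⁶) = √(2.711×10⁶) = 1646 m/s.
That is 1.646 km/s.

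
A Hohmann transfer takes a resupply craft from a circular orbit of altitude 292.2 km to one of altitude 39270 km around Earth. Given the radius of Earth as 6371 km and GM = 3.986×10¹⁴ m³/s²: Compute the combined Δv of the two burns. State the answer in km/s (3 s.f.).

Δv_total ≈ 3.95 km/s

r₁ = 6371 + 292.2 = 6663.2 km = 6.6632×10⁶ m.
r₂ = 6371 + 39270 = 45641 km = 4.5641×10⁷ m.
Transfer ellipse a_t = (r₁ + r₂)/2 = 2.615×10⁷ m.
At r₁: circular v_c1 = √(μ/r₁) = 7734 m/s; transfer-perigee v_p = √[μ(2/r₁ − 1/a_t)] = 10220 m/s.
Δv₁ = v_p − v_c1 = 2483 m/s.
At r₂: circular v_c2 = √(μ/r₂) = 2955 m/s; transfer-apogee v_a = √[μ(2/r₂ − 1/a_t)] = 1492 m/s.
Δv₂ = v_c2 − v_a = 1464 m/s.
Total Δv = Δv₁ + Δv₂ = 3947 m/s = 3.947 km/s.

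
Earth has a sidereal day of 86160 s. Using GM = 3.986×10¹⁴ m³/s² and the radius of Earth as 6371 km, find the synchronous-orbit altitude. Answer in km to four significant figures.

A synchronous orbit has period T, so by Kepler's third law a = (μT²/4π²)^(1/3).
μT²/4π² = 3.986×10¹⁴ × (8.616×10⁴)² / 39.48 = 7.495×10²² m³.
a = 4.216×10⁷ m = 42163 km.
Altitude h = a − R = 42163 − 6371 = 35792 km.

h_sync ≈ 35790 km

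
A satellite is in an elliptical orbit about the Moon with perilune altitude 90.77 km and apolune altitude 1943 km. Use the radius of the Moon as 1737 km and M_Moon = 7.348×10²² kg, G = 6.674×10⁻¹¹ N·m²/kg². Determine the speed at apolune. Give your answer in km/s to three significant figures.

μ = GM = 6.674×10⁻¹¹ × 7.348×10²² = 4.904×10¹² m³/s².
r_p = 1737 + 90.77 = 1827.8 km = 1.8278×10⁶ m.
r_a = 1737 + 1943 = 3680.0 km = 3.6800×10⁶ m.
Semi-major axis a = (r_p + r_a)/2 = 2753.9 km = 2.754×10⁶ m.
Vis-viva: v² = μ(2/r − 1/a) = 4.904×10¹² × (5.435×10⁻⁷ − 3.631×10⁻⁷) = 8.845×10⁵ m²/s².
v = 940.5 m/s = 0.9405 km/s.

v ≈ 0.94 km/s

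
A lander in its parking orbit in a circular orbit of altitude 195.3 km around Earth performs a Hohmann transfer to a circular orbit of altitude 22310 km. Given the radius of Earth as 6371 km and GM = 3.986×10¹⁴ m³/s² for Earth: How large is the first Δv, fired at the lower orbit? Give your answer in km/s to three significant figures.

r₁ = 6371 + 195.3 = 6566.3 km = 6.5663×10⁶ m.
r₂ = 6371 + 22310 = 28681 km = 2.8681×10⁷ m.
Transfer ellipse a_t = (r₁ + r₂)/2 = 1.762×10⁷ m.
At r₁: circular v_c1 = √(μ/r₁) = 7791 m/s; transfer-perigee v_p = √[μ(2/r₁ − 1/a_t)] = 9939 m/s.
Δv₁ = v_p − v_c1 = 2148 m/s.
= 2.148 km/s.

Δv ≈ 2.15 km/s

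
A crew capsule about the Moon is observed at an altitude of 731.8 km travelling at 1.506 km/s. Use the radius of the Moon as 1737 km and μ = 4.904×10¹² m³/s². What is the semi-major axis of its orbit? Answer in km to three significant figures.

a ≈ 2880 km

r = 1737 + 731.8 = 2468.8 km = 2.469×10⁶ m.
Specific orbital energy ε = v²/2 − μ/r = (1506)²/2 − 4.904×10¹²/2.469×10⁶ = -8.524×10⁵ J/kg.
Since ε = −μ/(2a), a = −μ/(2ε) = 2.877×10⁶ m = 2876.7 km.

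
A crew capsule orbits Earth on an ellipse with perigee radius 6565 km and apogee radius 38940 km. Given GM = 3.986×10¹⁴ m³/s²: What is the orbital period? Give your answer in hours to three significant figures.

T ≈ 9.49 hours

Semi-major axis a = (r_p + r_a)/2 = (6565.0 + 38940)/2 = 22752 km = 2.275×10⁷ m.
By Kepler's third law T = 2π√(a³/μ) = 2π × 5.436×10³ = 3.416×10⁴ s.
= 9.488 hours.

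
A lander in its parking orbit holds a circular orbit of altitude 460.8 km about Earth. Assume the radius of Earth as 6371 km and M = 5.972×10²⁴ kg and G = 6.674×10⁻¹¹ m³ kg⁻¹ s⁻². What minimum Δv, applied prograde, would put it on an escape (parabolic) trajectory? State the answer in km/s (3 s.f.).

Δv ≈ 3.16 km/s

μ = GM = 6.674×10⁻¹¹ × 5.972×10²⁴ = 3.986×10¹⁴ m³/s².
r = 6371 + 460.8 = 6831.8 km = 6.8318×10⁶ m.
Circular speed v_c = √(μ/r) = 7638 m/s.
Escape speed v_esc = √(2μ/r) = √2 × v_c = 10800 m/s.
Δv = v_esc − v_c = 3164 m/s = 3.164 km/s.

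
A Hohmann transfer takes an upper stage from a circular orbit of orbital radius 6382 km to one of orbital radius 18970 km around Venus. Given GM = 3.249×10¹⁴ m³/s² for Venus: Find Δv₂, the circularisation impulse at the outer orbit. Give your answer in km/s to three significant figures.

Δv ≈ 1.20 km/s

r₁ = 6382 km = 6.382×10⁶ m.
r₂ = 18970 km = 1.897×10⁷ m.
Transfer ellipse a_t = (r₁ + r₂)/2 = 1.268×10⁷ m.
At r₁: circular v_c1 = √(μ/r₁) = 7135 m/s; transfer-periapsis v_p = √[μ(2/r₁ − 1/a_t)] = 8728 m/s.
At r₂: circular v_c2 = √(μ/r₂) = 4138 m/s; transfer-apoapsis v_a = √[μ(2/r₂ − 1/a_t)] = 2936 m/s.
Δv₂ = v_c2 − v_a = 1202 m/s.
= 1.202 km/s.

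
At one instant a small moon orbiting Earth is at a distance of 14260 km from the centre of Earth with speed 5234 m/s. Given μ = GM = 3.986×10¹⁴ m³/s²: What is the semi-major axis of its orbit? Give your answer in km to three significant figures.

a ≈ 14000 km

r = 1.426×10⁷ m.
Vis-viva rearranged: 1/a = 2/r − v²/μ = 1.403×10⁻⁷ − 6.873×10⁻⁸ = 7.153×10⁻⁸ m⁻¹.
a = 1.398×10⁷ m = 13981 km.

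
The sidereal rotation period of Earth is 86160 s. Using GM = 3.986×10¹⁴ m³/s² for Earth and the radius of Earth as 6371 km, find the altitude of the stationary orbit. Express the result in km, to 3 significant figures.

A synchronous orbit has period T, so by Kepler's third law a = (μT²/4π²)^(1/3).
μT²/4π² = 3.986×10¹⁴ × (8.616×10⁴)² / 39.48 = 7.495×10²² m³.
a = 4.216×10⁷ m = 42163 km.
Altitude h = a − R = 42163 − 6371 = 35792 km.

h_sync ≈ 35800 km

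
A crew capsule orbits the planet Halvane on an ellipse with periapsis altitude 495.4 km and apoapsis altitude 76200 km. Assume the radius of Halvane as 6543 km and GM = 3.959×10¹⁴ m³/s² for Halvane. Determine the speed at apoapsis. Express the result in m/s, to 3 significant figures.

v ≈ 866 m/s

r_p = 6543 + 495.4 = 7038.4 km = 7.0384×10⁶ m.
r_a = 6543 + 76200 = 82743 km = 8.2743×10⁷ m.
Semi-major axis a = (r_p + r_a)/2 = 44891 km = 4.489×10⁷ m.
Vis-viva: v² = μ(2/r − 1/a) = 3.959×10¹⁴ × (2.417×10⁻⁸ − 2.228×10⁻⁸) = 7.502×10⁵ m²/s².
v = 866.1 m/s.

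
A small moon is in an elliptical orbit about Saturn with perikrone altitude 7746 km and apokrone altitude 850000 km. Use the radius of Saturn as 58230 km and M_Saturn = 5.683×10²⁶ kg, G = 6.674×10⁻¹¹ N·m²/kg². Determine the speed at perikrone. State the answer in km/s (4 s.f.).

μ = GM = 6.674×10⁻¹¹ × 5.683×10²⁶ = 3.793×10¹⁶ m³/s².
r_p = 58230 + 7746 = 65976 km = 6.5976×10⁷ m.
r_a = 58230 + 850000 = 908230 km = 9.0823×10⁸ m.
Semi-major axis a = (r_p + r_a)/2 = 4.8710×10⁵ km = 4.871×10⁸ m.
Vis-viva: v² = μ(2/r − 1/a) = 3.793×10¹⁶ × (3.031×10⁻⁸ − 2.053×10⁻⁹) = 1.072×10⁹ m²/s².
v = 32740 m/s = 32.74 km/s.

v ≈ 32.74 km/s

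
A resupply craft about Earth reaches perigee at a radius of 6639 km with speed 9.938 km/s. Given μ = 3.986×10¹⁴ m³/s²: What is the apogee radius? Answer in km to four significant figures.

apogee radius ≈ 30760 km

r_p = 6.639×10⁶ m.
Specific energy ε = v²/2 − μ/r = -1.066×10⁷ J/kg, so a = −μ/(2ε) = 1.870×10⁷ m.
The apsides satisfy r_p + r_a = 2a, so the apogee radius is 2a − r_p = 3.076×10⁷ m = 30763 km.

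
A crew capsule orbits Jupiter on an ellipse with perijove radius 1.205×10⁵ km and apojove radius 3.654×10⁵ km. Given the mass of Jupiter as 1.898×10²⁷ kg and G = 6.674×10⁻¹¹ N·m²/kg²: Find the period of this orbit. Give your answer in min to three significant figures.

μ = GM = 6.674×10⁻¹¹ × 1.898×10²⁷ = 1.267×10¹⁷ m³/s².
Semi-major axis a = (r_p + r_a)/2 = (1.2050×10⁵ + 3.6540×10⁵)/2 = 2.4295×10⁵ km = 2.430×10⁸ m.
By Kepler's third law T = 2π√(a³/μ) = 2π × 1.064×10⁴ = 6.685×10⁴ s.
= 1114 min.

T ≈ 1110 min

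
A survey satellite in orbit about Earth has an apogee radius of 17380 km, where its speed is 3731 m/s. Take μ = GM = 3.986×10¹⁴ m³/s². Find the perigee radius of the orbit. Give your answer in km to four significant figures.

perigee radius ≈ 7573 km

r_a = 1.738×10⁷ m.
Specific energy ε = v²/2 − μ/r = -1.597×10⁷ J/kg, so a = −μ/(2ε) = 1.248×10⁷ m.
The apsides satisfy r_p + r_a = 2a, so the perigee radius is 2a − r_a = 7.573×10⁶ m = 7572.7 km.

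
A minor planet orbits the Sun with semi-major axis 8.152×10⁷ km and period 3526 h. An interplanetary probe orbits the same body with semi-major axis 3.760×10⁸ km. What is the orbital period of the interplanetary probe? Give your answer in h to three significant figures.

Kepler's third law: T² ∝ a³, so T₂ = T₁ (a₂/a₁)^(3/2).
a₂/a₁ = 4.612, (a₂/a₁)^(3/2) = 9.906.
T₂ = 3526 × 9.906 = 34930 h.

T₂ ≈ 34900 h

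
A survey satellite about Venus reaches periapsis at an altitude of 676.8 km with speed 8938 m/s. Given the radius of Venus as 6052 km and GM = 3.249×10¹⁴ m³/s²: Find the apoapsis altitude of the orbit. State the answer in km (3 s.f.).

r_p = 6052 + 676.8 = 6728.8 km = 6.729×10⁶ m.
Specific energy ε = v²/2 − μ/r = -8.341×10⁶ J/kg, so a = −μ/(2ε) = 1.948×10⁷ m.
The apsides satisfy r_p + r_a = 2a, so the apoapsis radius is 2a − r_p = 3.222×10⁷ m = 32223 km.
Apoapsis altitude = 32223 − 6052 = 26171 km.

apoapsis altitude ≈ 26200 km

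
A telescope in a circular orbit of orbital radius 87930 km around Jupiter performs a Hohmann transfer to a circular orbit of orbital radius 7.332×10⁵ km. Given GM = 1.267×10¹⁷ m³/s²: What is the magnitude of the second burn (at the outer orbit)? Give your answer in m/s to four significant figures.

Δv ≈ 7062 m/s

r₁ = 87930 km = 8.793×10⁷ m.
r₂ = 7.332×10⁵ km = 7.332×10⁸ m.
Transfer ellipse a_t = (r₁ + r₂)/2 = 4.106×10⁸ m.
At r₁: circular v_c1 = √(μ/r₁) = 37960 m/s; transfer-perijove v_p = √[μ(2/r₁ − 1/a_t)] = 50730 m/s.
At r₂: circular v_c2 = √(μ/r₂) = 13150 m/s; transfer-apojove v_a = √[μ(2/r₂ − 1/a_t)] = 6084 m/s.
Δv₂ = v_c2 − v_a = 7062 m/s.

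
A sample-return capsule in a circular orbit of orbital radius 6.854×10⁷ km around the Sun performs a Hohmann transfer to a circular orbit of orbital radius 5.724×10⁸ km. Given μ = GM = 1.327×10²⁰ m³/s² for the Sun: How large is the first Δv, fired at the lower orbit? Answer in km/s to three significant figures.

r₁ = 6.854×10⁷ km = 6.854×10¹⁰ m.
r₂ = 5.724×10⁸ km = 5.724×10¹¹ m.
Transfer ellipse a_t = (r₁ + r₂)/2 = 3.205×10¹¹ m.
At r₁: circular v_c1 = √(μ/r₁) = 44000 m/s; transfer-perihelion v_p = √[μ(2/r₁ − 1/a_t)] = 58810 m/s.
Δv₁ = v_p − v_c1 = 14800 m/s.
= 14.80 km/s.

Δv ≈ 14.8 km/s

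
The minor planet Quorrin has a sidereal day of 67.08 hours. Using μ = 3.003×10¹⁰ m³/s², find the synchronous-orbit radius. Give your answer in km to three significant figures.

T = 67.08 hours = 2.415×10⁵ s.
A synchronous orbit has period T, so by Kepler's third law a = (μT²/4π²)^(1/3).
μT²/4π² = 3.003×10¹⁰ × (2.415×10⁵)² / 39.48 = 4.436×10¹⁹ m³.
a = 3.540×10⁶ m = 3539.9 km.

r_sync ≈ 3540 km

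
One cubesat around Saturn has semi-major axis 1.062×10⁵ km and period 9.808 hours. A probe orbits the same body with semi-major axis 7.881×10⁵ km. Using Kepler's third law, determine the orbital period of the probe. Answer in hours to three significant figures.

T₂ ≈ 198 hours

Kepler's third law: T² ∝ a³, so T₂ = T₁ (a₂/a₁)^(3/2).
a₂/a₁ = 7.421, (a₂/a₁)^(3/2) = 20.22.
T₂ = 9.808 × 20.22 = 198.3 hours.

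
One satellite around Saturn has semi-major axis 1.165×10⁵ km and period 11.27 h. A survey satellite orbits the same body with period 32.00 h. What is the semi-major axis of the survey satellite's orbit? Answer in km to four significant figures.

a₂ ≈ 2.336×10⁵ km

Kepler's third law: a³ ∝ T², so a₂ = a₁ (T₂/T₁)^(2/3).
T₂/T₁ = 2.839, (T₂/T₁)^(2/3) = 2.005.
a₂ = 1.165×10⁵ × 2.005 = 2.336×10⁵ km.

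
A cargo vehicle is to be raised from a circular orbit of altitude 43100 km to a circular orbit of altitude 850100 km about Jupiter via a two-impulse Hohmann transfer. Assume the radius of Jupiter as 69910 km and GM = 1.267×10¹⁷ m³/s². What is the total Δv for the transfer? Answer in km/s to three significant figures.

Δv_total ≈ 17.5 km/s

r₁ = 69910 + 43100 = 113010 km = 1.1301×10⁸ m.
r₂ = 69910 + 850100 = 920010 km = 9.2001×10⁸ m.
Transfer ellipse a_t = (r₁ + r₂)/2 = 5.165×10⁸ m.
At r₁: circular v_c1 = √(μ/r₁) = 33480 m/s; transfer-perijove v_p = √[μ(2/r₁ − 1/a_t)] = 44690 m/s.
Δv₁ = v_p − v_c1 = 11200 m/s.
At r₂: circular v_c2 = √(μ/r₂) = 11740 m/s; transfer-apojove v_a = √[μ(2/r₂ − 1/a_t)] = 5489 m/s.
Δv₂ = v_c2 − v_a = 6246 m/s.
Total Δv = Δv₁ + Δv₂ = 17450 m/s = 17.45 km/s.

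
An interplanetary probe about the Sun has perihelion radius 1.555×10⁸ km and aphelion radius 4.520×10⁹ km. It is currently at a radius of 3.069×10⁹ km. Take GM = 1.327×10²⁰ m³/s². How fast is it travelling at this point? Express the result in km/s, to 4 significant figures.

Semi-major axis a = (r_p + r_a)/2 = 2.3378×10⁹ km = 2.338×10¹² m.
Vis-viva: v² = μ(2/r − 1/a) = 1.327×10²⁰ × (6.517×10⁻¹³ − 4.278×10⁻¹³) = 2.971×10⁷ m²/s².
v = 5451 m/s = 5.451 km/s.

v ≈ 5.451 km/s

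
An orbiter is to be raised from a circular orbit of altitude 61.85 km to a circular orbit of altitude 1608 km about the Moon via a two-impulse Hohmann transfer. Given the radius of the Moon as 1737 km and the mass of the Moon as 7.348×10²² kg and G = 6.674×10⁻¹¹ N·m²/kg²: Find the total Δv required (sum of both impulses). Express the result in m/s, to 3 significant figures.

μ = GM = 6.674×10⁻¹¹ × 7.348×10²² = 4.904×10¹² m³/s².
r₁ = 1737 + 61.85 = 1798.8 km = 1.7988×10⁶ m.
r₂ = 1737 + 1608 = 3345.0 km = 3.3450×10⁶ m.
Transfer ellipse a_t = (r₁ + r₂)/2 = 2.572×10⁶ m.
At r₁: circular v_c1 = √(μ/r₁) = 1651 m/s; transfer-perilune v_p = √[μ(2/r₁ − 1/a_t)] = 1883 m/s.
Δv₁ = v_p − v_c1 = 231.9 m/s.
At r₂: circular v_c2 = √(μ/r₂) = 1211 m/s; transfer-apolune v_a = √[μ(2/r₂ − 1/a_t)] = 1013 m/s.
Δv₂ = v_c2 − v_a = 198.2 m/s.
Total Δv = Δv₁ + Δv₂ = 430.1 m/s.

Δv_total ≈ 430 m/s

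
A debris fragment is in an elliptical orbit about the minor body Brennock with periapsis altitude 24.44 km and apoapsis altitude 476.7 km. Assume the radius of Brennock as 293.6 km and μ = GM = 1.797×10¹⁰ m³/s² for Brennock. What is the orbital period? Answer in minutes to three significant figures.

r_p = 293.6 + 24.44 = 318.04 km = 3.1804×10⁵ m.
r_a = 293.6 + 476.7 = 770.30 km = 7.7030×10⁵ m.
Semi-major axis a = (r_p + r_a)/2 = (318.04 + 770.30)/2 = 544.17 km = 5.442×10⁵ m.
By Kepler's third law T = 2π√(a³/μ) = 2π × 2.995×10³ = 1.882×10⁴ s.
= 313.6 minutes.

T ≈ 314 minutes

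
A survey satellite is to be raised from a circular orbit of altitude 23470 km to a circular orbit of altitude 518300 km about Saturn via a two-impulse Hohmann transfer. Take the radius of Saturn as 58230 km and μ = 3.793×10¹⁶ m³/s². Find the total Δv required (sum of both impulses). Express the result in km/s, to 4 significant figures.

Δv_total ≈ 11.04 km/s

r₁ = 58230 + 23470 = 81700 km = 8.1700×10⁷ m.
r₂ = 58230 + 518300 = 576530 km = 5.7653×10⁸ m.
Transfer ellipse a_t = (r₁ + r₂)/2 = 3.291×10⁸ m.
At r₁: circular v_c1 = √(μ/r₁) = 21550 m/s; transfer-perikrone v_p = √[μ(2/r₁ − 1/a_t)] = 28520 m/s.
Δv₁ = v_p − v_c1 = 6971 m/s.
At r₂: circular v_c2 = √(μ/r₂) = 8111 m/s; transfer-apokrone v_a = √[μ(2/r₂ − 1/a_t)] = 4041 m/s.
Δv₂ = v_c2 − v_a = 4070 m/s.
Total Δv = Δv₁ + Δv₂ = 11040 m/s = 11.04 km/s.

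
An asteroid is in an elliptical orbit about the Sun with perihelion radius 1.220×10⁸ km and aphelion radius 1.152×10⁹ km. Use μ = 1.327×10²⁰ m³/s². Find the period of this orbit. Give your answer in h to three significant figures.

Semi-major axis a = (r_p + r_a)/2 = (1.2200×10⁸ + 1.1520×10⁹)/2 = 6.3700×10⁸ km = 6.370×10¹¹ m.
By Kepler's third law T = 2π√(a³/μ) = 2π × 4.413×10⁷ = 2.773×10⁸ s.
= 77030 h.

T ≈ 77000 h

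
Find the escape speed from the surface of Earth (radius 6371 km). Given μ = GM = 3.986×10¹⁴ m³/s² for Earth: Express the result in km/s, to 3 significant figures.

v_esc ≈ 11.2 km/s

r = R = 6.371×10⁶ m.
Escape speed v_esc = √(2μ/r) = √(2 × 3.986×10¹⁴ / 6.371×10⁶) = √(1.251×10⁸) = 11190 m/s.
= 11.19 km/s.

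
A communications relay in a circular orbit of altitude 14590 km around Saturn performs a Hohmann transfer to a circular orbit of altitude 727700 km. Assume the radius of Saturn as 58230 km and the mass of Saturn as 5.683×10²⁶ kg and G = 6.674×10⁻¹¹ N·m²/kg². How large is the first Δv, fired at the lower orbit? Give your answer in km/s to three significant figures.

Δv ≈ 8.05 km/s

μ = GM = 6.674×10⁻¹¹ × 5.683×10²⁶ = 3.793×10¹⁶ m³/s².
r₁ = 58230 + 14590 = 72820 km = 7.2820×10⁷ m.
r₂ = 58230 + 727700 = 785930 km = 7.8593×10⁸ m.
Transfer ellipse a_t = (r₁ + r₂)/2 = 4.294×10⁸ m.
At r₁: circular v_c1 = √(μ/r₁) = 22820 m/s; transfer-perikrone v_p = √[μ(2/r₁ − 1/a_t)] = 30880 m/s.
Δv₁ = v_p − v_c1 = 8054 m/s.
= 8.054 km/s.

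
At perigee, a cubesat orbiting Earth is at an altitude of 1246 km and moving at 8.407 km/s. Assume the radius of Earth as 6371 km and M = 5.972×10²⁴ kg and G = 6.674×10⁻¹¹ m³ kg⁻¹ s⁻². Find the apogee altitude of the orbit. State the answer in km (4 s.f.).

apogee altitude ≈ 9474 km

μ = GM = 6.674×10⁻¹¹ × 5.972×10²⁴ = 3.986×10¹⁴ m³/s².
r_p = 6371 + 1246 = 7617.0 km = 7.617×10⁶ m.
Specific energy ε = v²/2 − μ/r = -1.699×10⁷ J/kg, so a = −μ/(2ε) = 1.173×10⁷ m.
The apsides satisfy r_p + r_a = 2a, so the apogee radius is 2a − r_p = 1.585×10⁷ m = 15845 km.
Apogee altitude = 15845 − 6371 = 9474.3 km.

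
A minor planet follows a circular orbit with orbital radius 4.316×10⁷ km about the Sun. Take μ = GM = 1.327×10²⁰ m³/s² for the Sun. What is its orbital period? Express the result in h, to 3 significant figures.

r = 4.316×10⁷ km = 4.316×10¹⁰ m.
Kepler's third law: T = 2π√(r³/μ) = 2π√((4.316×10¹⁰)³ / 1.327×10²⁰).
r³/μ = 6.059×10¹¹ s², so T = 2π × 7.784×10⁵ = 4.891×10⁶ s.
Converting: 4.891×10⁶ s ÷ 3600 = 1359 h.

T ≈ 1360 h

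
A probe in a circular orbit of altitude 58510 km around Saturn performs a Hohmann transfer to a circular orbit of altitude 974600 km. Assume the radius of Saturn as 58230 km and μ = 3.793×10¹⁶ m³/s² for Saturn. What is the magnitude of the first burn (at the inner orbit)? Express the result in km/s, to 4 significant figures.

Δv ≈ 6.137 km/s

r₁ = 58230 + 58510 = 116740 km = 1.1674×10⁸ m.
r₂ = 58230 + 974600 = 1032800 km = 1.0328×10⁹ m.
Transfer ellipse a_t = (r₁ + r₂)/2 = 5.748×10⁸ m.
At r₁: circular v_c1 = √(μ/r₁) = 18030 m/s; transfer-perikrone v_p = √[μ(2/r₁ − 1/a_t)] = 24160 m/s.
Δv₁ = v_p − v_c1 = 6137 m/s.
= 6.137 km/s.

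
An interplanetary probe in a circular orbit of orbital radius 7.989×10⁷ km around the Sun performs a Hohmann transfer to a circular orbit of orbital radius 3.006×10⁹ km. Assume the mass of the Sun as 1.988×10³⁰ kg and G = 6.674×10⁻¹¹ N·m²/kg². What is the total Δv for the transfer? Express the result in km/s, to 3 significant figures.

Δv_total ≈ 21.3 km/s

μ = GM = 6.674×10⁻¹¹ × 1.988×10³⁰ = 1.327×10²⁰ m³/s².
r₁ = 7.989×10⁷ km = 7.989×10¹⁰ m.
r₂ = 3.006×10⁹ km = 3.006×10¹² m.
Transfer ellipse a_t = (r₁ + r₂)/2 = 1.543×10¹² m.
At r₁: circular v_c1 = √(μ/r₁) = 40750 m/s; transfer-perihelion v_p = √[μ(2/r₁ − 1/a_t)] = 56880 m/s.
Δv₁ = v_p − v_c1 = 16130 m/s.
At r₂: circular v_c2 = √(μ/r₂) = 6644 m/s; transfer-aphelion v_a = √[μ(2/r₂ − 1/a_t)] = 1512 m/s.
Δv₂ = v_c2 − v_a = 5132 m/s.
Total Δv = Δv₁ + Δv₂ = 21260 m/s = 21.26 km/s.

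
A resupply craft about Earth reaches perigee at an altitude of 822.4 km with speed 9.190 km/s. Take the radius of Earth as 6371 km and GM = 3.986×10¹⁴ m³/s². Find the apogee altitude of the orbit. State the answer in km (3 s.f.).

r_p = 6371 + 822.4 = 7193.4 km = 7.193×10⁶ m.
Specific energy ε = v²/2 − μ/r = -1.318×10⁷ J/kg, so a = −μ/(2ε) = 1.512×10⁷ m.
The apsides satisfy r_p + r_a = 2a, so the apogee radius is 2a − r_p = 2.304×10⁷ m = 23041 km.
Apogee altitude = 23041 − 6371 = 16670 km.

apogee altitude ≈ 16700 km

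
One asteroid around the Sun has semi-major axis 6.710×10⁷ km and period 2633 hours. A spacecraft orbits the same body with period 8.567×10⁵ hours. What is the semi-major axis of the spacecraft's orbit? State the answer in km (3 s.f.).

a₂ ≈ 3.17×10⁹ km

Kepler's third law: a³ ∝ T², so a₂ = a₁ (T₂/T₁)^(2/3).
T₂/T₁ = 325.4, (T₂/T₁)^(2/3) = 47.31.
a₂ = 6.710×10⁷ × 47.31 = 3.174×10⁹ km.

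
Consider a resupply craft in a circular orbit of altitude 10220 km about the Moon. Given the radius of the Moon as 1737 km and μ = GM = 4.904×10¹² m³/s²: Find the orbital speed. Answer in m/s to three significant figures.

r = 1737 + 10220 = 11957 km = 1.1957×10⁷ m.
For a circular orbit v = √(μ/r) = √(4.904×10¹² / 1.196×10⁷) = √(4.101×10⁵) = 640.4 m/s.

v ≈ 640 m/s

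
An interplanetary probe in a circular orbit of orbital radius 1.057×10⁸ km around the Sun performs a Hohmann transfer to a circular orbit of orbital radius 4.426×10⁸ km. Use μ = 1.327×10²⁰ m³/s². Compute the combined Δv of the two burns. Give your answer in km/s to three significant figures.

r₁ = 1.057×10⁸ km = 1.057×10¹¹ m.
r₂ = 4.426×10⁸ km = 4.426×10¹¹ m.
Transfer ellipse a_t = (r₁ + r₂)/2 = 2.742×10¹¹ m.
At r₁: circular v_c1 = √(μ/r₁) = 35430 m/s; transfer-perihelion v_p = √[μ(2/r₁ − 1/a_t)] = 45020 m/s.
Δv₁ = v_p − v_c1 = 9588 m/s.
At r₂: circular v_c2 = √(μ/r₂) = 17320 m/s; transfer-aphelion v_a = √[μ(2/r₂ − 1/a_t)] = 10750 m/s.
Δv₂ = v_c2 − v_a = 6564 m/s.
Total Δv = Δv₁ + Δv₂ = 16150 m/s = 16.15 km/s.

Δv_total ≈ 16.2 km/s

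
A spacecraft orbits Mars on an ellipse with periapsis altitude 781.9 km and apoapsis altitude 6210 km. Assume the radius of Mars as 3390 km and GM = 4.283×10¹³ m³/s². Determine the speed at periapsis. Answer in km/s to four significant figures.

v ≈ 3.783 km/s

r_p = 3390 + 781.9 = 4171.9 km = 4.1719×10⁶ m.
r_a = 3390 + 6210 = 9600.0 km = 9.6000×10⁶ m.
Semi-major axis a = (r_p + r_a)/2 = 6885.9 km = 6.886×10⁶ m.
Vis-viva: v² = μ(2/r − 1/a) = 4.283×10¹³ × (4.794×10⁻⁷ − 1.452×10⁻⁷) = 1.431×10⁷ m²/s².
v = 3783 m/s = 3.783 km/s.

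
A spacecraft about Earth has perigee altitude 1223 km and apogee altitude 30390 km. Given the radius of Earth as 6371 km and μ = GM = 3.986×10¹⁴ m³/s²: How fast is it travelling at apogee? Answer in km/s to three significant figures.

v ≈ 1.93 km/s

r_p = 6371 + 1223 = 7594.0 km = 7.5940×10⁶ m.
r_a = 6371 + 30390 = 36761 km = 3.6761×10⁷ m.
Semi-major axis a = (r_p + r_a)/2 = 22178 km = 2.218×10⁷ m.
Vis-viva: v² = μ(2/r − 1/a) = 3.986×10¹⁴ × (5.441×10⁻⁸ − 4.509×10⁻⁸) = 3.713×10⁶ m²/s².
v = 1927 m/s = 1.927 km/s.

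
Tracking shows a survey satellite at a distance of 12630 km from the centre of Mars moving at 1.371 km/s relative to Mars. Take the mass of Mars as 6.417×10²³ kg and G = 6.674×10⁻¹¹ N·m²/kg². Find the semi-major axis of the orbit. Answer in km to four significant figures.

μ = GM = 6.674×10⁻¹¹ × 6.417×10²³ = 4.283×10¹³ m³/s².
r = 1.263×10⁷ m.
Specific orbital energy ε = v²/2 − μ/r = (1371)²/2 − 4.283×10¹³/1.263×10⁷ = -2.451×10⁶ J/kg.
Since ε = −μ/(2a), a = −μ/(2ε) = 8.736×10⁶ m = 8736.4 km.

a ≈ 8736 km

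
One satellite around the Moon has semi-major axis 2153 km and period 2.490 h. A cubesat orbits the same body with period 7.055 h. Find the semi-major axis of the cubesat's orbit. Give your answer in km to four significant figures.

a₂ ≈ 4311 km

Kepler's third law: a³ ∝ T², so a₂ = a₁ (T₂/T₁)^(2/3).
T₂/T₁ = 2.833, (T₂/T₁)^(2/3) = 2.002.
a₂ = 2153 × 2.002 = 4311 km.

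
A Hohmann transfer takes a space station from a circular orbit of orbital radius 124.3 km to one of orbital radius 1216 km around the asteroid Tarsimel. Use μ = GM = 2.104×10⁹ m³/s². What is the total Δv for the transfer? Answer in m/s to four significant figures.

Δv_total ≈ 68.83 m/s

r₁ = 124.3 km = 1.243×10⁵ m.
r₂ = 1216 km = 1.216×10⁶ m.
Transfer ellipse a_t = (r₁ + r₂)/2 = 6.702×10⁵ m.
At r₁: circular v_c1 = √(μ/r₁) = 130.1 m/s; transfer-periapsis v_p = √[μ(2/r₁ − 1/a_t)] = 175.3 m/s.
Δv₁ = v_p − v_c1 = 45.15 m/s.
At r₂: circular v_c2 = √(μ/r₂) = 41.60 m/s; transfer-apoapsis v_a = √[μ(2/r₂ − 1/a_t)] = 17.91 m/s.
Δv₂ = v_c2 − v_a = 23.68 m/s.
Total Δv = Δv₁ + Δv₂ = 68.83 m/s.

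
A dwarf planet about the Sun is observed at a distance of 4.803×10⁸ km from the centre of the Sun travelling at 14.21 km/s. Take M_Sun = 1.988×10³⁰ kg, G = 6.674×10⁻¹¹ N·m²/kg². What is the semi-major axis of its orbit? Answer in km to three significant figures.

μ = GM = 6.674×10⁻¹¹ × 1.988×10³⁰ = 1.327×10²⁰ m³/s².
r = 4.803×10¹¹ m.
Vis-viva rearranged: 1/a = 2/r − v²/μ = 4.164×10⁻¹² − 1.522×10⁻¹² = 2.642×10⁻¹² m⁻¹.
a = 3.785×10¹¹ m = 3.7848×10⁸ km.

a ≈ 3.78×10⁸ km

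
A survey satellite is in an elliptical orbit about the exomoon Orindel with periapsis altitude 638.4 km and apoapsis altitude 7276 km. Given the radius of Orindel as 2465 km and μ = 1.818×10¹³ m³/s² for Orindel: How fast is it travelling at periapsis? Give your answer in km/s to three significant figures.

v ≈ 2.98 km/s

r_p = 2465 + 638.4 = 3103.4 km = 3.1034×10⁶ m.
r_a = 2465 + 7276 = 9741.0 km = 9.7410×10⁶ m.
Semi-major axis a = (r_p + r_a)/2 = 6422.2 km = 6.422×10⁶ m.
Vis-viva: v² = μ(2/r − 1/a) = 1.818×10¹³ × (6.445×10⁻⁷ − 1.557×10⁻⁷) = 8.885×10⁶ m²/s².
v = 2981 m/s = 2.981 km/s.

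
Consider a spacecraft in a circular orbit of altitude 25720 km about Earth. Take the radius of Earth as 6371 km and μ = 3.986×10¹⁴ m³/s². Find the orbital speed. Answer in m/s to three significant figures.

v ≈ 3520 m/s

r = 6371 + 25720 = 32091 km = 3.2091×10⁷ m.
For a circular orbit v = √(μ/r) = √(3.986×10¹⁴ / 3.209×10⁷) = √(1.242×10⁷) = 3524 m/s.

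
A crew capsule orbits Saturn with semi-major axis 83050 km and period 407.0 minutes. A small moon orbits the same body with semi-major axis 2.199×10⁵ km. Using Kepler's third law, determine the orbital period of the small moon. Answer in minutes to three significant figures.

Kepler's third law: T² ∝ a³, so T₂ = T₁ (a₂/a₁)^(3/2).
a₂/a₁ = 2.648, (a₂/a₁)^(3/2) = 4.309.
T₂ = 407.0 × 4.309 = 1754 minutes.

T₂ ≈ 1750 minutes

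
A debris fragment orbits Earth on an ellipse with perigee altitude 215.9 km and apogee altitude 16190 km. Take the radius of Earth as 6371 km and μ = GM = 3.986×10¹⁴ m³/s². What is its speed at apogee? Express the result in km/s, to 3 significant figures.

v ≈ 2.83 km/s

r_p = 6371 + 215.9 = 6586.9 km = 6.5869×10⁶ m.
r_a = 6371 + 16190 = 22561 km = 2.2561×10⁷ m.
Semi-major axis a = (r_p + r_a)/2 = 14574 km = 1.457×10⁷ m.
Vis-viva: v² = μ(2/r − 1/a) = 3.986×10¹⁴ × (8.865×10⁻⁸ − 6.862×10⁻⁸) = 7.985×10⁶ m²/s².
v = 2826 m/s = 2.826 km/s.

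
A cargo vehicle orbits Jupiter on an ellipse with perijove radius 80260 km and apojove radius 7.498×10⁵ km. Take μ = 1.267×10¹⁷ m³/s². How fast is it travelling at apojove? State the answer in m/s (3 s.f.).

Semi-major axis a = (r_p + r_a)/2 = 4.1503×10⁵ km = 4.150×10⁸ m.
Vis-viva: v² = μ(2/r − 1/a) = 1.267×10¹⁷ × (2.667×10⁻⁹ − 2.409×10⁻⁹) = 3.268×10⁷ m²/s².
v = 5716 m/s.

v ≈ 5720 m/s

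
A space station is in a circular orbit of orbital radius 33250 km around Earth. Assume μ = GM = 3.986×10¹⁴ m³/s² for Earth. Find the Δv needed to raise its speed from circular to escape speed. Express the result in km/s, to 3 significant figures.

r = 33250 km = 3.325×10⁷ m.
Circular speed v_c = √(μ/r) = 3462 m/s.
Escape speed v_esc = √(2μ/r) = √2 × v_c = 4897 m/s.
Δv = v_esc − v_c = 1434 m/s = 1.434 km/s.

Δv ≈ 1.43 km/s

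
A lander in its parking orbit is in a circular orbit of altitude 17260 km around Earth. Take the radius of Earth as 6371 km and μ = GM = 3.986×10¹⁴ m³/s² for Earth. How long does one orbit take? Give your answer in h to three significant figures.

r = 6371 + 17260 = 23631 km = 2.3631×10⁷ m.
Kepler's third law: T = 2π√(r³/μ) = 2π√((2.363×10⁷)³ / 3.986×10¹⁴).
r³/μ = 3.311×10⁷ s², so T = 2π × 5.754×10³ = 3.615×10⁴ s.
Converting: 3.615×10⁴ s ÷ 3600 = 10.04 h.

T ≈ 10.0 h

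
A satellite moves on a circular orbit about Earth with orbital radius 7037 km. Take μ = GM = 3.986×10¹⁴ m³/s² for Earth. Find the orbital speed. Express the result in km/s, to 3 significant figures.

v ≈ 7.53 km/s

r = 7037 km = 7.037×10⁶ m.
For a circular orbit v = √(μ/r) = √(3.986×10¹⁴ / 7.037×10⁶) = √(5.664×10⁷) = 7526 m/s.
That is 7.526 km/s.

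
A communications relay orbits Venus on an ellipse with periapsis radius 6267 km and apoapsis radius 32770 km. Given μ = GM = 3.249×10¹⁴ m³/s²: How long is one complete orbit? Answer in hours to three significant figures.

T ≈ 8.35 hours

Semi-major axis a = (r_p + r_a)/2 = (6267.0 + 32770)/2 = 19518 km = 1.952×10⁷ m.
By Kepler's third law T = 2π√(a³/μ) = 2π × 4.784×10³ = 3.006×10⁴ s.
= 8.350 hours.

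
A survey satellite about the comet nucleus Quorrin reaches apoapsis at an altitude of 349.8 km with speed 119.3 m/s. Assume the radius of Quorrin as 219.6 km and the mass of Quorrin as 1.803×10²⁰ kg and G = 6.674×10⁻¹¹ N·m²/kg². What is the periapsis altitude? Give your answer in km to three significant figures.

periapsis altitude ≈ 69.5 km

μ = GM = 6.674×10⁻¹¹ × 1.803×10²⁰ = 1.203×10¹⁰ m³/s².
r_a = 219.6 + 349.8 = 569.40 km = 5.694×10⁵ m.
Specific energy ε = v²/2 − μ/r = -1.402×10⁴ J/kg, so a = −μ/(2ε) = 4.292×10⁵ m.
The apsides satisfy r_p + r_a = 2a, so the periapsis radius is 2a − r_a = 2.891×10⁵ m = 289.08 km.
Periapsis altitude = 289.08 − 219.6 = 69.479 km.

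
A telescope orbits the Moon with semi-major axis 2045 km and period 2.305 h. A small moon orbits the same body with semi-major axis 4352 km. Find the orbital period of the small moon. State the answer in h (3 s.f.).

T₂ ≈ 7.16 h

Kepler's third law: T² ∝ a³, so T₂ = T₁ (a₂/a₁)^(3/2).
a₂/a₁ = 2.128, (a₂/a₁)^(3/2) = 3.105.
T₂ = 2.305 × 3.105 = 7.156 h.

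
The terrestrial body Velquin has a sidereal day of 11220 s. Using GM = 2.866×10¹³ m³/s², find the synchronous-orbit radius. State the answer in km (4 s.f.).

A synchronous orbit has period T, so by Kepler's third law a = (μT²/4π²)^(1/3).
μT²/4π² = 2.866×10¹³ × (1.122×10⁴)² / 39.48 = 9.139×10¹⁹ m³.
a = 4.504×10⁶ m = 4504.4 km.

r_sync ≈ 4504 km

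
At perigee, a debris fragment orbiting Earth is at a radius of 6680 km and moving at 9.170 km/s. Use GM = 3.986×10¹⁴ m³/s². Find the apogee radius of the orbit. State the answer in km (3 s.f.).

apogee radius ≈ 15900 km

r_p = 6.680×10⁶ m.
Specific energy ε = v²/2 − μ/r = -1.763×10⁷ J/kg, so a = −μ/(2ε) = 1.131×10⁷ m.
The apsides satisfy r_p + r_a = 2a, so the apogee radius is 2a − r_p = 1.593×10⁷ m = 15934 km.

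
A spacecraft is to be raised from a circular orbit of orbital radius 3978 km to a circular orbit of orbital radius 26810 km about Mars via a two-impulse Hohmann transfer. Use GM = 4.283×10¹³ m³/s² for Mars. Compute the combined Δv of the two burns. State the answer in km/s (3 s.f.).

Δv_total ≈ 1.67 km/s

r₁ = 3978 km = 3.978×10⁶ m.
r₂ = 26810 km = 2.681×10⁷ m.
Transfer ellipse a_t = (r₁ + r₂)/2 = 1.539×10⁷ m.
At r₁: circular v_c1 = √(μ/r₁) = 3281 m/s; transfer-periapsis v_p = √[μ(2/r₁ − 1/a_t)] = 4330 m/s.
Δv₁ = v_p − v_c1 = 1049 m/s.
At r₂: circular v_c2 = √(μ/r₂) = 1264 m/s; transfer-apoapsis v_a = √[μ(2/r₂ − 1/a_t)] = 642.5 m/s.
Δv₂ = v_c2 − v_a = 621.4 m/s.
Total Δv = Δv₁ + Δv₂ = 1670 m/s = 1.670 km/s.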